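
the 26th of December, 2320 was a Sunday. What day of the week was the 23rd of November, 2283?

Count forward from the earlier date (November 23, 2283) to the later (December 26, 2320):
From November 23, 2283 to November 23, 2320: 37 years, of which 9 contain a Feb 29 — 28×365 + 9×366 = 13514 days.
(2300 is not a leap year (divisible by 100 but not 400).)
November 2320: 30 − 23 = 7 days remain.
December 1–26, 2320: 26 days.
Residual: 33 days.
Total: 13547 days.
13547 mod 7 = 2, so 2 days before Sunday is Friday.

Friday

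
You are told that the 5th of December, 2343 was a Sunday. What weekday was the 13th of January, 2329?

Sunday

Count forward from the earlier date (January 13, 2329) to the later (December 5, 2343):
Day-of-year of January 13, 2329: 13.
Day-of-year of December 5, 2343: 339.
2329 has 365 days, so 365 − 13 = 352 days remain in 2329.
Full years 2330–2342: 10 common + 3 leap = 10×365 + 3×366 = 4748 days.
Total: 352 + 4748 + 339 = 5439 days.
5439 is a multiple of 7, so the 13th of January, 2329 falls on the same weekday: Sunday.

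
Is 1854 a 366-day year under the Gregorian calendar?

1854 is not a leap year.

No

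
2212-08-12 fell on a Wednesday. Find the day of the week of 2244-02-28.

Wednesday

Day-of-year of August 12, 2212: 225.
Day-of-year of February 28, 2244: 59.
2212 has 366 days, so 366 − 225 = 141 days remain in 2212.
Full years 2213–2243: 24 common + 7 leap = 24×365 + 7×366 = 11322 days.
Total: 141 + 11322 + 59 = 11522 days.
11522 is a multiple of 7, so 2244-02-28 falls on the same weekday: Wednesday.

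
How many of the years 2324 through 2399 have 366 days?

Years divisible by 4: 2324, 2328, …, 2396 — 19 in all.
No century exceptions apply. Count: 19.

19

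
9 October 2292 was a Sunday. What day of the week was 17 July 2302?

Thursday

Day-of-year of October 9, 2292: 283.
Day-of-year of July 17, 2302: 198.
2292 has 366 days, so 366 − 283 = 83 days remain in 2292.
Full years 2293–2301: 8 common + 1 leap = 8×365 + 1×366 = 3286 days.
Total: 83 + 3286 + 198 = 3567 days.
3567 mod 7 = 4, so 4 days after Sunday is Thursday.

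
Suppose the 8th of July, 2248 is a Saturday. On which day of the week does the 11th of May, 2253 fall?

Wednesday

Day-of-year of July 8, 2248: 190.
Day-of-year of May 11, 2253: 131.
2248 has 366 days, so 366 − 190 = 176 days remain in 2248.
Full years: 2249: 365; 2250: 365; 2251: 365; 2252: 366. Sum = 1461.
Total: 176 + 1461 + 131 = 1768 days.
1768 mod 7 = 4, so 4 days after Saturday is Wednesday.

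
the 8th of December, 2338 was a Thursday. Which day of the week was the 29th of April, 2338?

Count forward from the earlier date (April 29, 2338) to the later (December 8, 2338):
April 2338: 30 − 29 = 1 day remains.
Then May (31), June (30), July (31), August (31), September (30), October (31), November (30): 31 + 30 + 31 + 31 + 30 + 31 + 30 = 214 days.
December 1–8, 2338: 8 days.
Total: 1 + 214 + 8 = 223 days.
223 mod 7 = 6, so 6 days before Thursday is Friday.

Friday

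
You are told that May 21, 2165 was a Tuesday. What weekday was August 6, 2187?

Monday

Day-of-year of May 21, 2165: 141.
Day-of-year of August 6, 2187: 218.
2165 has 365 days, so 365 − 141 = 224 days remain in 2165.
Full years 2166–2186: 16 common + 5 leap = 16×365 + 5×366 = 7670 days.
Total: 224 + 7670 + 218 = 8112 days.
8112 mod 7 = 6, so 6 days after Tuesday is Monday.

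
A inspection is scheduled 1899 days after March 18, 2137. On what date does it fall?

May 30, 2142

Count 1899 days after March 18, 2137:
March 18, 2137 → March 18, 2138: 365 days.
March 18, 2138 → March 18, 2139: 365 days.
March 18, 2139 → March 18, 2140: 366 days (2140 is a leap year).
March 18, 2140 → March 18, 2141: 365 days.
March 18, 2141 → March 18, 2142: 365 days.
March 2142: 31 − 18 = 13 days remain.
Then April (30): 30 days.
May 1–30, 2142: 30 days.
Residual: 73 days.
Total: 1899 days.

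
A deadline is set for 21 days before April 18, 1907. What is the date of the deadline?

March 28, 1907

Count 21 days before April 18, 1907:
March 1907: 31 − 28 = 3 days remain.
April 1–18, 1907: 18 days.
Total: 3 + 18 = 21 days.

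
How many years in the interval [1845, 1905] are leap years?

Years divisible by 4: 1848, 1852, …, 1904 — 15 in all.
Of these, 1900 is divisible by 100 but not 400, so not leap.
Leap years: 15 − 1 = 14.

14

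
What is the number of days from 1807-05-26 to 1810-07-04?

1135

Day-of-year of May 26, 1807: 146.
Day-of-year of July 4, 1810: 185.
1807 has 365 days, so 365 − 146 = 219 days remain in 1807.
Full years: 1808: 366; 1809: 365. Sum = 731.
Total: 219 + 731 + 185 = 1135 days.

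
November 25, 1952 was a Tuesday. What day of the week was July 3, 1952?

Count forward from the earlier date (July 3, 1952) to the later (November 25, 1952):
July 1952: 31 − 3 = 28 days remain.
Then August (31), September (30), October (31): 31 + 30 + 31 = 92 days.
November 1–25, 1952: 25 days.
Total: 28 + 92 + 25 = 145 days.
145 mod 7 = 5, so 5 days before Tuesday is Thursday.

Thursday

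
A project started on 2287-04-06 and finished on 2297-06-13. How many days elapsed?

3721

From April 6, 2287 to April 6, 2297: 10 years, of which 3 contain a Feb 29 — 7×365 + 3×366 = 3653 days.
April 2297: 30 − 6 = 24 days remain.
Then May (31): 31 days.
June 1–13, 2297: 13 days.
Residual: 68 days.
Total: 3721 days.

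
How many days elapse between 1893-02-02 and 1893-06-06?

124

February 1893: 28 − 2 = 26 days remain (1893 is not a leap year, so February has 28 days).
Then March (31), April (30), May (31): 31 + 30 + 31 = 92 days.
June 1–6, 1893: 6 days.
Total: 26 + 92 + 6 = 124 days.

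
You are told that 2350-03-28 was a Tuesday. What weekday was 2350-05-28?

Sunday

March 2350: 31 − 28 = 3 days remain.
Then April (30): 30 days.
May 1–28, 2350: 28 days.
Total: 3 + 30 + 28 = 61 days.
61 mod 7 = 5, so 5 days after Tuesday is Sunday.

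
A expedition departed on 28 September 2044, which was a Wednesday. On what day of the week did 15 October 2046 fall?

Monday

September 2044: 30 − 28 = 2 days remain.
Then 24 full months totalling 730 days.
October 1–15, 2046: 15 days.
Total: 2 + 730 + 15 = 747 days.
747 mod 7 = 5, so 5 days after Wednesday is Monday.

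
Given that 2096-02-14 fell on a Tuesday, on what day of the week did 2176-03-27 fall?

Wednesday

From February 14, 2096 to February 14, 2176: 80 years, of which 19 contain a Feb 29 — 61×365 + 19×366 = 29219 days.
(2100 is not a leap year (divisible by 100 but not 400).)
February 2176: 29 − 14 = 15 days remain (2176 is a leap year, so February has 29 days).
March 1–27, 2176: 27 days.
Residual: 42 days.
Total: 29261 days.
29261 mod 7 = 1, so 1 day after Tuesday is Wednesday.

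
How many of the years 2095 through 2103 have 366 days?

Years divisible by 4 in [2095, 2103]: 2096, 2100.
Of these, 2100 is divisible by 100 but not 400, so not leap.
Leap years: 2 − 1 = 1.

1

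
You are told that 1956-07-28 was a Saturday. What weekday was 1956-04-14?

Count forward from the earlier date (April 14, 1956) to the later (July 28, 1956):
April 1956: 30 − 14 = 16 days remain.
Then May (31), June (30): 31 + 30 = 61 days.
July 1–28, 1956: 28 days.
Total: 16 + 61 + 28 = 105 days.
105 is a multiple of 7, so 1956-04-14 falls on the same weekday: Saturday.

Saturday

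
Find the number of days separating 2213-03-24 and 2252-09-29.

14434

From March 24, 2213 to March 24, 2252: 39 years, of which 10 contain a Feb 29 — 29×365 + 10×366 = 14245 days.
March 2252: 31 − 24 = 7 days remain.
Then April (30), May (31), June (30), July (31), August (31): 30 + 31 + 30 + 31 + 31 = 153 days.
September 1–29, 2252: 29 days.
Residual: 189 days.
Total: 14434 days.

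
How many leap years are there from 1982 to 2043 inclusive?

Years divisible by 4: 1984, 1988, …, 2040 — 15 in all.
2000 is divisible by 400, so still leap.
No century exceptions apply. Count: 15.

15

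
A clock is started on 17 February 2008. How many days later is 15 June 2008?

February 2008: 29 − 17 = 12 days remain (2008 is a leap year, so February has 29 days).
Then March (31), April (30), May (31): 31 + 30 + 31 = 92 days.
June 1–15, 2008: 15 days.
Total: 12 + 92 + 15 = 119 days.

119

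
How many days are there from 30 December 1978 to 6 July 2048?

25391

Day-of-year of December 30, 1978: 364.
Day-of-year of July 6, 2048: 188.
1978 has 365 days, so 365 − 364 = 1 days remain in 1978.
Full years 1979–2047: 52 common + 17 leap = 52×365 + 17×366 = 25202 days.
Total: 1 + 25202 + 188 = 25391 days.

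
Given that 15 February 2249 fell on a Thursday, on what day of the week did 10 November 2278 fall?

Day-of-year of February 15, 2249: 46.
Day-of-year of November 10, 2278: 314.
2249 has 365 days, so 365 − 46 = 319 days remain in 2249.
Full years 2250–2277: 21 common + 7 leap = 21×365 + 7×366 = 10227 days.
Total: 319 + 10227 + 314 = 10860 days.
10860 mod 7 = 3, so 3 days after Thursday is Sunday.

Sunday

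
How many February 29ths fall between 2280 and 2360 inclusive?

Years divisible by 4: 2280, 2284, …, 2360 — 21 in all.
Of these, 2300 is divisible by 100 but not 400, so not leap.
Leap years: 21 − 1 = 20.

20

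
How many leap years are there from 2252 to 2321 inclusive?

17

Years divisible by 4: 2252, 2256, …, 2320 — 18 in all.
Of these, 2300 is divisible by 100 but not 400, so not leap.
Leap years: 18 − 1 = 17.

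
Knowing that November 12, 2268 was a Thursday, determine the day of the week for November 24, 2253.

Count forward from the earlier date (November 24, 2253) to the later (November 12, 2268):
From November 24, 2253 to November 24, 2267: 14 years, of which 3 contain a Feb 29 — 11×365 + 3×366 = 5113 days.
November 2267: 30 − 24 = 6 days remain.
Then 11 full months totalling 336 days.
November 1–12, 2268: 12 days.
Residual: 354 days.
Total: 5467 days.
5467 is a multiple of 7, so November 24, 2253 falls on the same weekday: Thursday.

Thursday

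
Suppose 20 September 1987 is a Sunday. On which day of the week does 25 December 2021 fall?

Day-of-year of September 20, 1987: 263.
Day-of-year of December 25, 2021: 359.
1987 has 365 days, so 365 − 263 = 102 days remain in 1987.
Full years 1988–2020: 24 common + 9 leap = 24×365 + 9×366 = 12054 days.
Total: 102 + 12054 + 359 = 12515 days.
12515 mod 7 = 6, so 6 days after Sunday is Saturday.

Saturday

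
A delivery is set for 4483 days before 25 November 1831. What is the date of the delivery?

17 August 1819

Count 4483 days before November 25, 1831:
Day-of-year of August 17, 1819: 229.
Day-of-year of November 25, 1831: 329.
1819 has 365 days, so 365 − 229 = 136 days remain in 1819.
Full years 1820–1830: 8 common + 3 leap = 8×365 + 3×366 = 4018 days.
Total: 136 + 4018 + 329 = 4483 days.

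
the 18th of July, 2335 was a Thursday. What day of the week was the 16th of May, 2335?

Thursday

Count forward from the earlier date (May 16, 2335) to the later (July 18, 2335):
May 2335: 31 − 16 = 15 days remain.
Then June (30): 30 days.
July 1–18, 2335: 18 days.
Total: 15 + 30 + 18 = 63 days.
63 is a multiple of 7, so the 16th of May, 2335 falls on the same weekday: Thursday.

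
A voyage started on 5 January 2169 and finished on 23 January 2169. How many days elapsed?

18

Within January 2169: 23 − 5 = 18 days.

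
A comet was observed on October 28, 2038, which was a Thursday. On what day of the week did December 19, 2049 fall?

From October 28, 2038 to October 28, 2049: 11 years, of which 3 contain a Feb 29 — 8×365 + 3×366 = 4018 days.
October 2049: 31 − 28 = 3 days remain.
Then November (30): 30 days.
December 1–19, 2049: 19 days.
Residual: 52 days.
Total: 4070 days.
4070 mod 7 = 3, so 3 days after Thursday is Sunday.

Sunday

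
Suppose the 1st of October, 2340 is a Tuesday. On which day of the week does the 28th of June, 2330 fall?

Saturday

Count forward from the earlier date (June 28, 2330) to the later (October 1, 2340):
Day-of-year of June 28, 2330: 179.
Day-of-year of October 1, 2340: 275.
2330 has 365 days, so 365 − 179 = 186 days remain in 2330.
Full years 2331–2339: 7 common + 2 leap = 7×365 + 2×366 = 3287 days.
Total: 186 + 3287 + 275 = 3748 days.
3748 mod 7 = 3, so 3 days before Tuesday is Saturday.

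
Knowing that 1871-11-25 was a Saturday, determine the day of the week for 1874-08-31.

November 25, 1871 → November 25, 1872: 366 days (1872 is a leap year).
November 25, 1872 → November 25, 1873: 365 days.
November 1873: 30 − 25 = 5 days remain.
Then December (31), January (31), February 1874 (28), March (31), April (30), May (31), June (30), July (31): 31 + 31 + 28 + 31 + 30 + 31 + 30 + 31 = 243 days.
August 1–31, 1874: 31 days.
Residual: 279 days.
Total: 1010 days.
1010 mod 7 = 2, so 2 days after Saturday is Monday.

Monday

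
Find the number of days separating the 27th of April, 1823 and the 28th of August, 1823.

April 1823: 30 − 27 = 3 days remain.
Then May (31), June (30), July (31): 31 + 30 + 31 = 92 days.
August 1–28, 1823: 28 days.
Total: 3 + 92 + 28 = 123 days.

123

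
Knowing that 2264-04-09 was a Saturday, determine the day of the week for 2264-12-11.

Sunday

April 2264: 30 − 9 = 21 days remain.
Then May (31), June (30), July (31), August (31), September (30), October (31), November (30): 31 + 30 + 31 + 31 + 30 + 31 + 30 = 214 days.
December 1–11, 2264: 11 days.
Total: 21 + 214 + 11 = 246 days.
246 mod 7 = 1, so 1 day after Saturday is Sunday.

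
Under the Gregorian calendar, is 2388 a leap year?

2388 is a leap year.

Yes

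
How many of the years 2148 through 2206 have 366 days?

14

Years divisible by 4: 2148, 2152, …, 2204 — 15 in all.
Of these, 2200 is divisible by 100 but not 400, so not leap.
Leap years: 15 − 1 = 14.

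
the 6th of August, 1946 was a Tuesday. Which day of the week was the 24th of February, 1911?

Friday

Count forward from the earlier date (February 24, 1911) to the later (August 6, 1946):
Day-of-year of February 24, 1911: 55.
Day-of-year of August 6, 1946: 218.
1911 has 365 days, so 365 − 55 = 310 days remain in 1911.
Full years 1912–1945: 25 common + 9 leap = 25×365 + 9×366 = 12419 days.
Total: 310 + 12419 + 218 = 12947 days.
12947 mod 7 = 4, so 4 days before Tuesday is Friday.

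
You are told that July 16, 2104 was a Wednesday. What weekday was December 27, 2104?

July 2104: 31 − 16 = 15 days remain.
Then August (31), September (30), October (31), November (30): 31 + 30 + 31 + 30 = 122 days.
December 1–27, 2104: 27 days.
Total: 15 + 122 + 27 = 164 days.
164 mod 7 = 3, so 3 days after Wednesday is Saturday.

Saturday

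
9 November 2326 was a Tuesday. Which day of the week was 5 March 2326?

Count forward from the earlier date (March 5, 2326) to the later (November 9, 2326):
March 2326: 31 − 5 = 26 days remain.
Then April (30), May (31), June (30), July (31), August (31), September (30), October (31): 30 + 31 + 30 + 31 + 31 + 30 + 31 = 214 days.
November 1–9, 2326: 9 days.
Total: 26 + 214 + 9 = 249 days.
249 mod 7 = 4, so 4 days before Tuesday is Friday.

Friday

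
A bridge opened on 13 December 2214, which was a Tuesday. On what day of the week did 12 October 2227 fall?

Day-of-year of December 13, 2214: 347.
Day-of-year of October 12, 2227: 285.
2214 has 365 days, so 365 − 347 = 18 days remain in 2214.
Full years 2215–2226: 9 common + 3 leap = 9×365 + 3×366 = 4383 days.
Total: 18 + 4383 + 285 = 4686 days.
4686 mod 7 = 3, so 3 days after Tuesday is Friday.

Friday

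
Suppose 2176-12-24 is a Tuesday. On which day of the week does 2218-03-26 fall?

Thursday

Day-of-year of December 24, 2176: 359.
Day-of-year of March 26, 2218: 85.
2176 has 366 days, so 366 − 359 = 7 days remain in 2176.
Full years 2177–2217: 32 common + 9 leap = 32×365 + 9×366 = 14974 days.
Total: 7 + 14974 + 85 = 15066 days.
15066 mod 7 = 2, so 2 days after Tuesday is Thursday.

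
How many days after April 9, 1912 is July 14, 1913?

461

April 1912: 30 − 9 = 21 days remain.
Then 14 full months totalling 426 days.
July 1–14, 1913: 14 days.
Total: 21 + 426 + 14 = 461 days.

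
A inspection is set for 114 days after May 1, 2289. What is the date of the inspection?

August 23, 2289

Count 114 days after May 1, 2289:
May 2289: 31 − 1 = 30 days remain.
Then June (30), July (31): 30 + 31 = 61 days.
August 1–23, 2289: 23 days.
Total: 30 + 61 + 23 = 114 days.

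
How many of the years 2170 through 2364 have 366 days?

47

Years divisible by 4: 2172, 2176, …, 2364 — 49 in all.
Of these, 2200, 2300 are divisible by 100 but not 400, so not leap.
Leap years: 49 − 2 = 47.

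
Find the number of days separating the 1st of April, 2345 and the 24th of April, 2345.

23

Within April 2345: 24 − 1 = 23 days.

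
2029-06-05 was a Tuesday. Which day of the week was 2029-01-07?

Sunday

Count forward from the earlier date (January 7, 2029) to the later (June 5, 2029):
January 2029: 31 − 7 = 24 days remain.
Then February 2029 (28), March (31), April (30), May (31): 28 + 31 + 30 + 31 = 120 days.
June 1–5, 2029: 5 days.
Total: 24 + 120 + 5 = 149 days.
149 mod 7 = 2, so 2 days before Tuesday is Sunday.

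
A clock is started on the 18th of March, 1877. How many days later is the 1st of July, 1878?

470

Day-of-year of March 18, 1877: 77.
Day-of-year of July 1, 1878: 182.
1877 has 365 days, so 365 − 77 = 288 days remain in 1877.
Total: 288 + 182 = 470 days.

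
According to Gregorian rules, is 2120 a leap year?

2120 is a leap year.

Yes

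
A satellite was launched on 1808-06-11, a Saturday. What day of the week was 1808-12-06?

June 1808: 30 − 11 = 19 days remain.
Then July (31), August (31), September (30), October (31), November (30): 31 + 31 + 30 + 31 + 30 = 153 days.
December 1–6, 1808: 6 days.
Total: 19 + 153 + 6 = 178 days.
178 mod 7 = 3, so 3 days after Saturday is Tuesday.

Tuesday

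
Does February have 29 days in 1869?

No

1869 is not a leap year.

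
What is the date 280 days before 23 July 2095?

16 October 2094

Count 280 days before July 23, 2095:
Day-of-year of October 16, 2094: 289.
Day-of-year of July 23, 2095: 204.
2094 has 365 days, so 365 − 289 = 76 days remain in 2094.
Total: 76 + 204 = 280 days.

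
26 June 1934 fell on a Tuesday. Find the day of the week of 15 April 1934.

Sunday

Count forward from the earlier date (April 15, 1934) to the later (June 26, 1934):
April 1934: 30 − 15 = 15 days remain.
Then May (31): 31 days.
June 1–26, 1934: 26 days.
Total: 15 + 31 + 26 = 72 days.
72 mod 7 = 2, so 2 days before Tuesday is Sunday.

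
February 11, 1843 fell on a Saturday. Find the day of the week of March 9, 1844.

Saturday

February 1843: 28 − 11 = 17 days remain (1843 is not a leap year, so February has 28 days).
Then 12 full months totalling 366 days.
March 1–9, 1844: 9 days.
Total: 17 + 366 + 9 = 392 days.
392 is a multiple of 7, so March 9, 1844 falls on the same weekday: Saturday.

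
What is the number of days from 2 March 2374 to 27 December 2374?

300

March 2374: 31 − 2 = 29 days remain.
Then April (30), May (31), June (30), July (31), August (31), September (30), October (31), November (30): 30 + 31 + 30 + 31 + 31 + 30 + 31 + 30 = 244 days.
December 1–27, 2374: 27 days.
Total: 29 + 244 + 27 = 300 days.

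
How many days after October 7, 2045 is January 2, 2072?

9583

From October 7, 2045 to October 7, 2071: 26 years, of which 6 contain a Feb 29 — 20×365 + 6×366 = 9496 days.
October 2071: 31 − 7 = 24 days remain.
Then November (30), December (31): 30 + 31 = 61 days.
January 1–2, 2072: 2 days.
Residual: 87 days.
Total: 9583 days.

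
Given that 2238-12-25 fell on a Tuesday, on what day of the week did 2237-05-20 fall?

Count forward from the earlier date (May 20, 2237) to the later (December 25, 2238):
May 20, 2237 → May 20, 2238: 365 days.
May 2238: 31 − 20 = 11 days remain.
Then June (30), July (31), August (31), September (30), October (31), November (30): 30 + 31 + 31 + 30 + 31 + 30 = 183 days.
December 1–25, 2238: 25 days.
Residual: 219 days.
Total: 584 days.
584 mod 7 = 3, so 3 days before Tuesday is Saturday.

Saturday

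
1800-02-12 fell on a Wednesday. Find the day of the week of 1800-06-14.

February 1800: 28 − 12 = 16 days remain (1800 is not a leap year (divisible by 100 but not 400), so February has 28 days).
Then March (31), April (30), May (31): 31 + 30 + 31 = 92 days.
June 1–14, 1800: 14 days.
Total: 16 + 92 + 14 = 122 days.
122 mod 7 = 3, so 3 days after Wednesday is Saturday.

Saturday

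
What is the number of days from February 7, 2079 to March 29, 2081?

781

February 2079: 28 − 7 = 21 days remain (2079 is not a leap year, so February has 28 days).
Then 24 full months totalling 731 days.
March 1–29, 2081: 29 days.
Total: 21 + 731 + 29 = 781 days.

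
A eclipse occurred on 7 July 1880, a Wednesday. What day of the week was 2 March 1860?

Count forward from the earlier date (March 2, 1860) to the later (July 7, 1880):
Day-of-year of March 2, 1860: 62.
Day-of-year of July 7, 1880: 189.
1860 has 366 days, so 366 − 62 = 304 days remain in 1860.
Full years 1861–1879: 15 common + 4 leap = 15×365 + 4×366 = 6939 days.
Total: 304 + 6939 + 189 = 7432 days.
7432 mod 7 = 5, so 5 days before Wednesday is Friday.

Friday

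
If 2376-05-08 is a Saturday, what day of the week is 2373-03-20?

Tuesday

Count forward from the earlier date (March 20, 2373) to the later (May 8, 2376):
Day-of-year of March 20, 2373: 79.
Day-of-year of May 8, 2376: 129.
2373 has 365 days, so 365 − 79 = 286 days remain in 2373.
Full years: 2374: 365; 2375: 365. Sum = 730.
Total: 286 + 730 + 129 = 1145 days.
1145 mod 7 = 4, so 4 days before Saturday is Tuesday.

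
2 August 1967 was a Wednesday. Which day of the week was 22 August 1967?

Tuesday

Within August 1967: 22 − 2 = 20 days.
20 mod 7 = 6, so 6 days after Wednesday is Tuesday.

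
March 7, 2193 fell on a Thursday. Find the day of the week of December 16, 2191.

Count forward from the earlier date (December 16, 2191) to the later (March 7, 2193):
December 16, 2191 → December 16, 2192: 366 days (2192 is a leap year).
December 2192: 31 − 16 = 15 days remain.
Then January (31), February 2193 (28): 31 + 28 = 59 days.
March 1–7, 2193: 7 days.
Residual: 81 days.
Total: 447 days.
447 mod 7 = 6, so 6 days before Thursday is Friday.

Friday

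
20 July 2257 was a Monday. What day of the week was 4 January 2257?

Count forward from the earlier date (January 4, 2257) to the later (July 20, 2257):
January 2257: 31 − 4 = 27 days remain.
Then February 2257 (28), March (31), April (30), May (31), June (30): 28 + 31 + 30 + 31 + 30 = 150 days.
July 1–20, 2257: 20 days.
Total: 27 + 150 + 20 = 197 days.
197 mod 7 = 1, so 1 day before Monday is Sunday.

Sunday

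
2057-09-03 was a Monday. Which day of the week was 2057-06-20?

Wednesday

Count forward from the earlier date (June 20, 2057) to the later (September 3, 2057):
June 2057: 30 − 20 = 10 days remain.
Then July (31), August (31): 31 + 31 = 62 days.
September 1–3, 2057: 3 days.
Total: 10 + 62 + 3 = 75 days.
75 mod 7 = 5, so 5 days before Monday is Wednesday.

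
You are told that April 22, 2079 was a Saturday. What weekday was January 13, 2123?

Wednesday

From April 22, 2079 to April 22, 2122: 43 years, of which 10 contain a Feb 29 — 33×365 + 10×366 = 15705 days.
(2100 is not a leap year (divisible by 100 but not 400).)
April 2122: 30 − 22 = 8 days remain.
Then May (31), June (30), July (31), August (31), September (30), October (31), November (30), December (31): 31 + 30 + 31 + 31 + 30 + 31 + 30 + 31 = 245 days.
January 1–13, 2123: 13 days.
Residual: 266 days.
Total: 15971 days.
15971 mod 7 = 4, so 4 days after Saturday is Wednesday.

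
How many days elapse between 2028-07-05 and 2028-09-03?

60

July 2028: 31 − 5 = 26 days remain.
Then August (31): 31 days.
September 1–3, 2028: 3 days.
Total: 26 + 31 + 3 = 60 days.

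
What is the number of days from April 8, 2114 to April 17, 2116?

740

Day-of-year of April 8, 2114: 98.
Day-of-year of April 17, 2116: 108.
2114 has 365 days, so 365 − 98 = 267 days remain in 2114.
Full years: 2115: 365. Sum = 365.
Total: 267 + 365 + 108 = 740 days.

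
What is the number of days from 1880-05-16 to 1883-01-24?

983

Day-of-year of May 16, 1880: 137.
Day-of-year of January 24, 1883: 24.
1880 has 366 days, so 366 − 137 = 229 days remain in 1880.
Full years: 1881: 365; 1882: 365. Sum = 730.
Total: 229 + 730 + 24 = 983 days.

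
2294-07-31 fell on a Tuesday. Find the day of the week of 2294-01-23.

Tuesday

Count forward from the earlier date (January 23, 2294) to the later (July 31, 2294):
January 2294: 31 − 23 = 8 days remain.
Then February 2294 (28), March (31), April (30), May (31), June (30): 28 + 31 + 30 + 31 + 30 = 150 days.
July 1–31, 2294: 31 days.
Total: 8 + 150 + 31 = 189 days.
189 is a multiple of 7, so 2294-01-23 falls on the same weekday: Tuesday.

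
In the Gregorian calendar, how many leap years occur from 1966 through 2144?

44

Years divisible by 4: 1968, 1972, …, 2144 — 45 in all.
Of these, 2100 is divisible by 100 but not 400, so not leap.
2000 is divisible by 400, so still leap.
Leap years: 45 − 1 = 44.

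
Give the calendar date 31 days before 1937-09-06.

1937-08-06

Count 31 days before September 6, 1937:
August 1937: 31 − 6 = 25 days remain.
September 1–6, 1937: 6 days.
Total: 25 + 6 = 31 days.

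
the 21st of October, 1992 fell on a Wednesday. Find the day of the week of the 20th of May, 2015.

Wednesday

From October 21, 1992 to October 21, 2014: 22 years, of which 5 contain a Feb 29 — 17×365 + 5×366 = 8035 days.
(2000 is a leap year (divisible by 400).)
October 2014: 31 − 21 = 10 days remain.
Then November (30), December (31), January (31), February 2015 (28), March (31), April (30): 30 + 31 + 31 + 28 + 31 + 30 = 181 days.
May 1–20, 2015: 20 days.
Residual: 211 days.
Total: 8246 days.
8246 is a multiple of 7, so the 20th of May, 2015 falls on the same weekday: Wednesday.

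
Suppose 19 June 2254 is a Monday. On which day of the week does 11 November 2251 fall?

Count forward from the earlier date (November 11, 2251) to the later (June 19, 2254):
November 11, 2251 → November 11, 2252: 366 days (2252 is a leap year).
November 11, 2252 → November 11, 2253: 365 days.
November 2253: 30 − 11 = 19 days remain.
Then December (31), January (31), February 2254 (28), March (31), April (30), May (31): 31 + 31 + 28 + 31 + 30 + 31 = 182 days.
June 1–19, 2254: 19 days.
Residual: 220 days.
Total: 951 days.
951 mod 7 = 6, so 6 days before Monday is Tuesday.

Tuesday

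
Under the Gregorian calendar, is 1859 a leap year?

No

1859 is not a leap year.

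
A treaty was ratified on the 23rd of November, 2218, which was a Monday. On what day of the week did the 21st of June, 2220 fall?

Wednesday

Day-of-year of November 23, 2218: 327.
Day-of-year of June 21, 2220: 173.
2218 has 365 days, so 365 − 327 = 38 days remain in 2218.
Full years: 2219: 365. Sum = 365.
Total: 38 + 365 + 173 = 576 days.
576 mod 7 = 2, so 2 days after Monday is Wednesday.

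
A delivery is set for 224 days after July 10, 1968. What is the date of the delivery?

February 19, 1969

Count 224 days after July 10, 1968:
Day-of-year of July 10, 1968: 192.
Day-of-year of February 19, 1969: 50.
1968 has 366 days, so 366 − 192 = 174 days remain in 1968.
Total: 174 + 50 = 224 days.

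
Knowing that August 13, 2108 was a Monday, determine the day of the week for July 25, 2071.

Saturday

Count forward from the earlier date (July 25, 2071) to the later (August 13, 2108):
From July 25, 2071 to July 25, 2108: 37 years, of which 9 contain a Feb 29 — 28×365 + 9×366 = 13514 days.
(2100 is not a leap year (divisible by 100 but not 400).)
July 2108: 31 − 25 = 6 days remain.
August 1–13, 2108: 13 days.
Residual: 19 days.
Total: 13533 days.
13533 mod 7 = 2, so 2 days before Monday is Saturday.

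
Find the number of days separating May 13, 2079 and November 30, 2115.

13349

From May 13, 2079 to May 13, 2115: 36 years, of which 8 contain a Feb 29 — 28×365 + 8×366 = 13148 days.
(2100 is not a leap year (divisible by 100 but not 400).)
May 2115: 31 − 13 = 18 days remain.
Then June (30), July (31), August (31), September (30), October (31): 30 + 31 + 31 + 30 + 31 = 153 days.
November 1–30, 2115: 30 days.
Residual: 201 days.
Total: 13349 days.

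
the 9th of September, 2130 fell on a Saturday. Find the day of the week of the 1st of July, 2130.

Saturday

Count forward from the earlier date (July 1, 2130) to the later (September 9, 2130):
July 2130: 31 − 1 = 30 days remain.
Then August (31): 31 days.
September 1–9, 2130: 9 days.
Total: 30 + 31 + 9 = 70 days.
70 is a multiple of 7, so the 1st of July, 2130 falls on the same weekday: Saturday.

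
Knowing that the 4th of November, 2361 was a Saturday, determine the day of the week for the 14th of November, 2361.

Tuesday

Within November 2361: 14 − 4 = 10 days.
10 mod 7 = 3, so 3 days after Saturday is Tuesday.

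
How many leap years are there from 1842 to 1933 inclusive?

22

Years divisible by 4: 1844, 1848, …, 1932 — 23 in all.
Of these, 1900 is divisible by 100 but not 400, so not leap.
Leap years: 23 − 1 = 22.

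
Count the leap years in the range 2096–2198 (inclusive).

Years divisible by 4: 2096, 2100, …, 2196 — 26 in all.
Of these, 2100 is divisible by 100 but not 400, so not leap.
Leap years: 26 − 1 = 25.

25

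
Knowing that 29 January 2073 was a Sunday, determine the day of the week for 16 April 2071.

Thursday

Count forward from the earlier date (April 16, 2071) to the later (January 29, 2073):
Day-of-year of April 16, 2071: 106.
Day-of-year of January 29, 2073: 29.
2071 has 365 days, so 365 − 106 = 259 days remain in 2071.
Full years: 2072: 366. Sum = 366.
Total: 259 + 366 + 29 = 654 days.
654 mod 7 = 3, so 3 days before Sunday is Thursday.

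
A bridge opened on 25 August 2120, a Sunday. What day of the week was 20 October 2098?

Count forward from the earlier date (October 20, 2098) to the later (August 25, 2120):
From October 20, 2098 to October 20, 2119: 21 years, of which 4 contain a Feb 29 — 17×365 + 4×366 = 7669 days.
(2100 is not a leap year (divisible by 100 but not 400).)
October 2119: 31 − 20 = 11 days remain.
Then 9 full months totalling 274 days.
August 1–25, 2120: 25 days.
Residual: 310 days.
Total: 7979 days.
7979 mod 7 = 6, so 6 days before Sunday is Monday.

Monday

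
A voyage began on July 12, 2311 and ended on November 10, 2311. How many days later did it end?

July 2311: 31 − 12 = 19 days remain.
Then August (31), September (30), October (31): 31 + 30 + 31 = 92 days.
November 1–10, 2311: 10 days.
Total: 19 + 92 + 10 = 121 days.

121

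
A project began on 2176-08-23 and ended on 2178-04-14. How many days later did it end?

599

Day-of-year of August 23, 2176: 236.
Day-of-year of April 14, 2178: 104.
2176 has 366 days, so 366 − 236 = 130 days remain in 2176.
Full years: 2177: 365. Sum = 365.
Total: 130 + 365 + 104 = 599 days.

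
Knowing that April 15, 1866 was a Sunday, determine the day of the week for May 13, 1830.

Thursday

Count forward from the earlier date (May 13, 1830) to the later (April 15, 1866):
Day-of-year of May 13, 1830: 133.
Day-of-year of April 15, 1866: 105.
1830 has 365 days, so 365 − 133 = 232 days remain in 1830.
Full years 1831–1865: 26 common + 9 leap = 26×365 + 9×366 = 12784 days.
Total: 232 + 12784 + 105 = 13121 days.
13121 mod 7 = 3, so 3 days before Sunday is Thursday.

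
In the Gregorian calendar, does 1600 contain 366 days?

1600 is a leap year (divisible by 400).

Yes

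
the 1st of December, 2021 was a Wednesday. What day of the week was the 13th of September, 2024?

Friday

December 1, 2021 → December 1, 2022: 365 days.
December 1, 2022 → December 1, 2023: 365 days.
December 2023: 31 − 1 = 30 days remain.
Then January (31), February 2024 (29), March (31), April (30), May (31), June (30), July (31), August (31): 31 + 29 + 31 + 30 + 31 + 30 + 31 + 31 = 244 days.
September 1–13, 2024: 13 days.
Residual: 287 days.
Total: 1017 days.
1017 mod 7 = 2, so 2 days after Wednesday is Friday.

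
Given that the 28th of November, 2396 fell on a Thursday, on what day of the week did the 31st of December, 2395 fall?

Sunday

Count forward from the earlier date (December 31, 2395) to the later (November 28, 2396):
December 2395: 31 − 31 = 0 days remain.
Then 10 full months totalling 305 days.
November 1–28, 2396: 28 days.
Total: 0 + 305 + 28 = 333 days.
333 mod 7 = 4, so 4 days before Thursday is Sunday.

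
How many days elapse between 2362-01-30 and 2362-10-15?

258

January 2362: 31 − 30 = 1 day remains.
Then February 2362 (28), March (31), April (30), May (31), June (30), July (31), August (31), September (30): 28 + 31 + 30 + 31 + 30 + 31 + 31 + 30 = 242 days.
October 1–15, 2362: 15 days.
Total: 1 + 242 + 15 = 258 days.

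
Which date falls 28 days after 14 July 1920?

11 August 1920

Count 28 days after July 14, 1920:
July 1920: 31 − 14 = 17 days remain.
August 1–11, 1920: 11 days.
Total: 17 + 11 = 28 days.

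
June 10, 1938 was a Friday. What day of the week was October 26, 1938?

June 1938: 30 − 10 = 20 days remain.
Then July (31), August (31), September (30): 31 + 31 + 30 = 92 days.
October 1–26, 1938: 26 days.
Total: 20 + 92 + 26 = 138 days.
138 mod 7 = 5, so 5 days after Friday is Wednesday.

Wednesday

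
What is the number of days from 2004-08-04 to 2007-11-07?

1190

Day-of-year of August 4, 2004: 217.
Day-of-year of November 7, 2007: 311.
2004 has 366 days, so 366 − 217 = 149 days remain in 2004.
Full years: 2005: 365; 2006: 365. Sum = 730.
Total: 149 + 730 + 311 = 1190 days.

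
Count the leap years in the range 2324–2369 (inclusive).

Years divisible by 4 in [2324, 2369]: 2324, 2328, 2332, 2336, 2340, 2344, 2348, 2352, 2356, 2360, 2364, 2368.
No century exceptions apply. Count: 12.

12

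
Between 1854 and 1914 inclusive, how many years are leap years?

Years divisible by 4: 1856, 1860, …, 1912 — 15 in all.
Of these, 1900 is divisible by 100 but not 400, so not leap.
Leap years: 15 − 1 = 14.

14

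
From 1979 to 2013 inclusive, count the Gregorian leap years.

9

Years divisible by 4 in [1979, 2013]: 1980, 1984, 1988, 1992, 1996, 2000, 2004, 2008, 2012.
2000 is divisible by 400, so still leap.
No century exceptions apply. Count: 9.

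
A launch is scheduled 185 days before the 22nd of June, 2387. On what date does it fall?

the 19th of December, 2386

Count 185 days before June 22, 2387:
December 2386: 31 − 19 = 12 days remain.
Then January (31), February 2387 (28), March (31), April (30), May (31): 31 + 28 + 31 + 30 + 31 = 151 days.
June 1–22, 2387: 22 days.
Total: 12 + 151 + 22 = 185 days.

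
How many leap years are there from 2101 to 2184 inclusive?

21

Years divisible by 4: 2104, 2108, …, 2184 — 21 in all.
No century exceptions apply. Count: 21.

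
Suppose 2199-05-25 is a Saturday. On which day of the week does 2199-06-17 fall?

Monday

May 2199: 31 − 25 = 6 days remain.
June 1–17, 2199: 17 days.
Total: 6 + 17 = 23 days.
23 mod 7 = 2, so 2 days after Saturday is Monday.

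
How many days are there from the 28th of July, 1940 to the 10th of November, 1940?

105

July 1940: 31 − 28 = 3 days remain.
Then August (31), September (30), October (31): 31 + 30 + 31 = 92 days.
November 1–10, 1940: 10 days.
Total: 3 + 92 + 10 = 105 days.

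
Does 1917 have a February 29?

1917 is not a leap year.

No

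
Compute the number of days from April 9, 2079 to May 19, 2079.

April 2079: 30 − 9 = 21 days remain.
May 1–19, 2079: 19 days.
Total: 21 + 19 = 40 days.

40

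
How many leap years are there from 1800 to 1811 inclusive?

Years divisible by 4 in [1800, 1811]: 1800, 1804, 1808.
Of these, 1800 is divisible by 100 but not 400, so not leap.
Leap years: 3 − 1 = 2.

2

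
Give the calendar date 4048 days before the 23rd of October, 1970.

the 23rd of September, 1959

Count 4048 days before October 23, 1970:
From September 23, 1959 to September 23, 1970: 11 years, of which 3 contain a Feb 29 — 8×365 + 3×366 = 4018 days.
September 1970: 30 − 23 = 7 days remain.
October 1–23, 1970: 23 days.
Residual: 30 days.
Total: 4048 days.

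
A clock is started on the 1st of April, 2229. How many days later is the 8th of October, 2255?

From April 1, 2229 to April 1, 2255: 26 years, of which 6 contain a Feb 29 — 20×365 + 6×366 = 9496 days.
April 2255: 30 − 1 = 29 days remain.
Then May (31), June (30), July (31), August (31), September (30): 31 + 30 + 31 + 31 + 30 = 153 days.
October 1–8, 2255: 8 days.
Residual: 190 days.
Total: 9686 days.

9686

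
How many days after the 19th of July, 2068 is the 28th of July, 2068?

9

Within July 2068: 28 − 19 = 9 days.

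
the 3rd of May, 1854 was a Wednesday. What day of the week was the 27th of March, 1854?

Count forward from the earlier date (March 27, 1854) to the later (May 3, 1854):
March 1854: 31 − 27 = 4 days remain.
Then April (30): 30 days.
May 1–3, 1854: 3 days.
Total: 4 + 30 + 3 = 37 days.
37 mod 7 = 2, so 2 days before Wednesday is Monday.

Monday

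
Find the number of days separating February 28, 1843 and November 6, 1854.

4269

From February 28, 1843 to February 28, 1854: 11 years, of which 3 contain a Feb 29 — 8×365 + 3×366 = 4018 days.
February 1854: 28 − 28 = 0 days remain (1854 is not a leap year, so February has 28 days).
Then March (31), April (30), May (31), June (30), July (31), August (31), September (30), October (31): 31 + 30 + 31 + 30 + 31 + 31 + 30 + 31 = 245 days.
November 1–6, 1854: 6 days.
Residual: 251 days.
Total: 4269 days.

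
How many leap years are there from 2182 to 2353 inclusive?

41

Years divisible by 4: 2184, 2188, …, 2352 — 43 in all.
Of these, 2200, 2300 are divisible by 100 but not 400, so not leap.
Leap years: 43 − 2 = 41.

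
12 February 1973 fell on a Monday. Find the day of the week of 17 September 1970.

Thursday

Count forward from the earlier date (September 17, 1970) to the later (February 12, 1973):
Day-of-year of September 17, 1970: 260.
Day-of-year of February 12, 1973: 43.
1970 has 365 days, so 365 − 260 = 105 days remain in 1970.
Full years: 1971: 365; 1972: 366. Sum = 731.
Total: 105 + 731 + 43 = 879 days.
879 mod 7 = 4, so 4 days before Monday is Thursday.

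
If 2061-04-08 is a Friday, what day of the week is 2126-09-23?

Monday

Day-of-year of April 8, 2061: 98.
Day-of-year of September 23, 2126: 266.
2061 has 365 days, so 365 − 98 = 267 days remain in 2061.
Full years 2062–2125: 49 common + 15 leap = 49×365 + 15×366 = 23375 days.
Total: 267 + 23375 + 266 = 23908 days.
23908 mod 7 = 3, so 3 days after Friday is Monday.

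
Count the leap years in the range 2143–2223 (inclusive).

19

Years divisible by 4: 2144, 2148, …, 2220 — 20 in all.
Of these, 2200 is divisible by 100 but not 400, so not leap.
Leap years: 20 − 1 = 19.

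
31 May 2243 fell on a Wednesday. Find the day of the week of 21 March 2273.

Day-of-year of May 31, 2243: 151.
Day-of-year of March 21, 2273: 80.
2243 has 365 days, so 365 − 151 = 214 days remain in 2243.
Full years 2244–2272: 21 common + 8 leap = 21×365 + 8×366 = 10593 days.
Total: 214 + 10593 + 80 = 10887 days.
10887 mod 7 = 2, so 2 days after Wednesday is Friday.

Friday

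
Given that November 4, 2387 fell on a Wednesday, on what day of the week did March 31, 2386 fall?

Monday

Count forward from the earlier date (March 31, 2386) to the later (November 4, 2387):
Day-of-year of March 31, 2386: 90.
Day-of-year of November 4, 2387: 308.
2386 has 365 days, so 365 − 90 = 275 days remain in 2386.
Total: 275 + 308 = 583 days.
583 mod 7 = 2, so 2 days before Wednesday is Monday.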